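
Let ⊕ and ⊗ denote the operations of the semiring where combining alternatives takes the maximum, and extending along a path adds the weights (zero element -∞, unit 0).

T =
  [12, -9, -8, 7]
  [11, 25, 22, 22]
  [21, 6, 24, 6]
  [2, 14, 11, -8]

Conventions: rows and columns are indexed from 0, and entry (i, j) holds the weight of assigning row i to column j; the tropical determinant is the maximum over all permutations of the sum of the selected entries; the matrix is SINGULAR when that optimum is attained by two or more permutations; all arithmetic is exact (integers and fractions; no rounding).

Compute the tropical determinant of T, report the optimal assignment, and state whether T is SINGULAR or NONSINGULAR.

σ = (0, 1, 2, 3): 12 + 25 + 24 + (-8) = 53
σ = (0, 1, 3, 2): 12 + 25 + 6 + 11 = 54
σ = (0, 2, 1, 3): 12 + 22 + 6 + (-8) = 32
σ = (0, 2, 3, 1): 12 + 22 + 6 + 14 = 54
σ = (0, 3, 1, 2): 12 + 22 + 6 + 11 = 51
σ = (0, 3, 2, 1): 12 + 22 + 24 + 14 = 72
σ = (1, 0, 2, 3): (-9) + 11 + 24 + (-8) = 18
σ = (1, 0, 3, 2): (-9) + 11 + 6 + 11 = 19
σ = (1, 2, 0, 3): (-9) + 22 + 21 + (-8) = 26
σ = (1, 2, 3, 0): (-9) + 22 + 6 + 2 = 21
σ = (1, 3, 0, 2): (-9) + 22 + 21 + 11 = 45
σ = (1, 3, 2, 0): (-9) + 22 + 24 + 2 = 39
σ = (2, 0, 1, 3): (-8) + 11 + 6 + (-8) = 1
σ = (2, 0, 3, 1): (-8) + 11 + 6 + 14 = 23
σ = (2, 1, 0, 3): (-8) + 25 + 21 + (-8) = 30
σ = (2, 1, 3, 0): (-8) + 25 + 6 + 2 = 25
σ = (2, 3, 0, 1): (-8) + 22 + 21 + 14 = 49
σ = (2, 3, 1, 0): (-8) + 22 + 6 + 2 = 22
σ = (3, 0, 1, 2): 7 + 11 + 6 + 11 = 35
σ = (3, 0, 2, 1): 7 + 11 + 24 + 14 = 56
σ = (3, 1, 0, 2): 7 + 25 + 21 + 11 = 64
σ = (3, 1, 2, 0): 7 + 25 + 24 + 2 = 58
σ = (3, 2, 0, 1): 7 + 22 + 21 + 14 = 64
σ = (3, 2, 1, 0): 7 + 22 + 6 + 2 = 37
Optimal value attained by: σ = (0, 3, 2, 1).
Answer: det⊕(T) = 72; verdict: NONSINGULAR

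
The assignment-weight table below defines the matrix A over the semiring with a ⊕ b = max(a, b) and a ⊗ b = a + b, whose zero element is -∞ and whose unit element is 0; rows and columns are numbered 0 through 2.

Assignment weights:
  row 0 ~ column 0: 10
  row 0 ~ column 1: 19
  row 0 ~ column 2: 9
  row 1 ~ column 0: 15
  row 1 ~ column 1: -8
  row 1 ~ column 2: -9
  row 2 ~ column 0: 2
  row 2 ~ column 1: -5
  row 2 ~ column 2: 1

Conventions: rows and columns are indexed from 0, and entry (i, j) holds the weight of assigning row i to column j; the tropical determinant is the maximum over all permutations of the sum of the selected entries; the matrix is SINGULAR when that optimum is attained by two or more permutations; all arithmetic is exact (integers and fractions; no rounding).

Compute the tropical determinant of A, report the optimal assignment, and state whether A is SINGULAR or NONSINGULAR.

σ = (0, 1, 2): 10 + (-8) + 1 = 3
σ = (0, 2, 1): 10 + (-9) + (-5) = -4
σ = (1, 0, 2): 19 + 15 + 1 = 35
σ = (1, 2, 0): 19 + (-9) + 2 = 12
σ = (2, 0, 1): 9 + 15 + (-5) = 19
σ = (2, 1, 0): 9 + (-8) + 2 = 3
Optimal value attained by: σ = (1, 0, 2).
Answer: det⊕(A) = 35; verdict: NONSINGULAR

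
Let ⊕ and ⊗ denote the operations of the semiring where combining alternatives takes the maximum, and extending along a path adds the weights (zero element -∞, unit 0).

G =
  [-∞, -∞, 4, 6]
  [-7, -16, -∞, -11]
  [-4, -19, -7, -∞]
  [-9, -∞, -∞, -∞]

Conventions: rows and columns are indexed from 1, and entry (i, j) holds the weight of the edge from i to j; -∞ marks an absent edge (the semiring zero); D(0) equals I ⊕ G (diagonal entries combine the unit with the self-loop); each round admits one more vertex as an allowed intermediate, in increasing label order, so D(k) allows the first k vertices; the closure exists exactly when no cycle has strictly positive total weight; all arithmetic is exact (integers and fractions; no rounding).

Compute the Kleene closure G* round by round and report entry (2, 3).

D(0):
  [0, -∞, 4, 6]
  [-7, 0, -∞, -11]
  [-4, -19, 0, -∞]
  [-9, -∞, -∞, 0]
D(1):
  [0, -∞, 4, 6]
  [-7, 0, -3, -1]
  [-4, -19, 0, 2]
  [-9, -∞, -5, 0]
D(2):
  [0, -∞, 4, 6]
  [-7, 0, -3, -1]
  [-4, -19, 0, 2]
  [-9, -∞, -5, 0]
D(3):
  [0, -15, 4, 6]
  [-7, 0, -3, -1]
  [-4, -19, 0, 2]
  [-9, -24, -5, 0]
D(4):
  [0, -15, 4, 6]
  [-7, 0, -3, -1]
  [-4, -19, 0, 2]
  [-9, -24, -5, 0]
Answer: G*[2][3] = -3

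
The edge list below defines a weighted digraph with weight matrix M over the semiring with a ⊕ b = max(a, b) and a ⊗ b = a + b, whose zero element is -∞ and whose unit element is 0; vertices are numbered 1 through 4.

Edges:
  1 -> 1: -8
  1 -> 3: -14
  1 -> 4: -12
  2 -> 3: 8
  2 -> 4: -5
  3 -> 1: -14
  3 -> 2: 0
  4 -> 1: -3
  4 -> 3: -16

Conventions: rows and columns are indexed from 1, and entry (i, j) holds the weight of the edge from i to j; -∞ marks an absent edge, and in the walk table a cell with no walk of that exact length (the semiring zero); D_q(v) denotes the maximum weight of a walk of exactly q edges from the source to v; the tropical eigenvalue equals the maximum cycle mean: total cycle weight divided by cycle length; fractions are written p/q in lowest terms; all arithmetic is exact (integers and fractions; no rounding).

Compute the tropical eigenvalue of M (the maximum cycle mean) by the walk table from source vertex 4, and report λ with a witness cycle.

q=0: [-∞, -∞, -∞, 0]
q=1: [-3, -∞, -16, -∞]
q=2: [-11, -16, -17, -15]
q=3: [-18, -17, -8, -21]
q=4: [-22, -8, -9, -22]
Optimal cycle mean attained by: cycle 2->3->2, total 8 + 0, length 2.
Answer: λ = 4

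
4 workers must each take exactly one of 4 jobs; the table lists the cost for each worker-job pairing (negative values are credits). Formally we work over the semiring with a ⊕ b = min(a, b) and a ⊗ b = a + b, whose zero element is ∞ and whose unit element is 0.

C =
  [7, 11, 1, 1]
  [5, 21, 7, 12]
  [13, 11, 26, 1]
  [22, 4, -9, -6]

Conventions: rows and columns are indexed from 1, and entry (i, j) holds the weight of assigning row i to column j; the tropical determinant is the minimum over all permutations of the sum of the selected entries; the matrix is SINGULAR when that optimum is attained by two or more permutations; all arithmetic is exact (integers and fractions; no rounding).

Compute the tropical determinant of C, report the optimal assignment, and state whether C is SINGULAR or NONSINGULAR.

σ = (1, 2, 3, 4): 7 + 21 + 26 + (-6) = 48
σ = (1, 2, 4, 3): 7 + 21 + 1 + (-9) = 20
σ = (1, 3, 2, 4): 7 + 7 + 11 + (-6) = 19
σ = (1, 3, 4, 2): 7 + 7 + 1 + 4 = 19
σ = (1, 4, 2, 3): 7 + 12 + 11 + (-9) = 21
σ = (1, 4, 3, 2): 7 + 12 + 26 + 4 = 49
σ = (2, 1, 3, 4): 11 + 5 + 26 + (-6) = 36
σ = (2, 1, 4, 3): 11 + 5 + 1 + (-9) = 8
σ = (2, 3, 1, 4): 11 + 7 + 13 + (-6) = 25
σ = (2, 3, 4, 1): 11 + 7 + 1 + 22 = 41
σ = (2, 4, 1, 3): 11 + 12 + 13 + (-9) = 27
σ = (2, 4, 3, 1): 11 + 12 + 26 + 22 = 71
σ = (3, 1, 2, 4): 1 + 5 + 11 + (-6) = 11
σ = (3, 1, 4, 2): 1 + 5 + 1 + 4 = 11
σ = (3, 2, 1, 4): 1 + 21 + 13 + (-6) = 29
σ = (3, 2, 4, 1): 1 + 21 + 1 + 22 = 45
σ = (3, 4, 1, 2): 1 + 12 + 13 + 4 = 30
σ = (3, 4, 2, 1): 1 + 12 + 11 + 22 = 46
σ = (4, 1, 2, 3): 1 + 5 + 11 + (-9) = 8
σ = (4, 1, 3, 2): 1 + 5 + 26 + 4 = 36
σ = (4, 2, 1, 3): 1 + 21 + 13 + (-9) = 26
σ = (4, 2, 3, 1): 1 + 21 + 26 + 22 = 70
σ = (4, 3, 1, 2): 1 + 7 + 13 + 4 = 25
σ = (4, 3, 2, 1): 1 + 7 + 11 + 22 = 41
Optimal value attained by: σ = (2, 1, 4, 3).
Answer: det⊕(C) = 8; verdict: SINGULAR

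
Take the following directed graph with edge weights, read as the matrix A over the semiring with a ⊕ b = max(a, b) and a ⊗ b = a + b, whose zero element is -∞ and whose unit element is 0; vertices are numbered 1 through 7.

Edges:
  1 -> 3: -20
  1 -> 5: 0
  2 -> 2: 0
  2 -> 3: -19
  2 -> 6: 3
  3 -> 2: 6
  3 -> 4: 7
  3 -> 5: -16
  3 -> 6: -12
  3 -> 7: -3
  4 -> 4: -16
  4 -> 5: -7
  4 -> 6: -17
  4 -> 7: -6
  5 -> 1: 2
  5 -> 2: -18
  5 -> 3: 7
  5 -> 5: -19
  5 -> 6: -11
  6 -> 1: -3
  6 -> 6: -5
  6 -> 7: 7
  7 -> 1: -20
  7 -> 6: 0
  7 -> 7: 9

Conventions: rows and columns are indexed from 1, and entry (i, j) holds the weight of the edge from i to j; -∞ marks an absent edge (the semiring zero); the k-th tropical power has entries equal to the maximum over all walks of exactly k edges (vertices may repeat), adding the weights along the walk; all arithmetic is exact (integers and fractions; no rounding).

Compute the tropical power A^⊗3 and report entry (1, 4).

A^⊗2:
  [2, -14, 7, -13, -19, -11, -23]
  [0, 0, -19, -12, -35, 3, 10]
  [-14, 6, -9, -9, 0, 9, 6]
  [-5, -25, 0, -32, -23, -6, 3]
  [-14, 13, -12, 14, 2, -5, 4]
  [-8, -∞, -23, -∞, -3, 7, 16]
  [-3, -∞, -40, -∞, -20, 9, 18]
A^⊗3:
  [-14, 13, -12, 14, 2, -5, 4]
  [0, 0, -19, -12, 0, 10, 19]
  [6, 6, 7, -2, -14, 9, 16]
  [-9, 6, -16, 7, -5, 3, 12]
  [4, 13, 9, -2, 7, 16, 13]
  [4, -17, 4, -16, -8, 16, 25]
  [6, -34, -13, -33, -3, 18, 27]
Key observation: the optimum is the walk 1->5->3->4, with weight 0 + 7 + 7 = 14.
Optimal value attained by: walk 1->5->3->4.
Answer: (A^⊗3)[1][4] = 14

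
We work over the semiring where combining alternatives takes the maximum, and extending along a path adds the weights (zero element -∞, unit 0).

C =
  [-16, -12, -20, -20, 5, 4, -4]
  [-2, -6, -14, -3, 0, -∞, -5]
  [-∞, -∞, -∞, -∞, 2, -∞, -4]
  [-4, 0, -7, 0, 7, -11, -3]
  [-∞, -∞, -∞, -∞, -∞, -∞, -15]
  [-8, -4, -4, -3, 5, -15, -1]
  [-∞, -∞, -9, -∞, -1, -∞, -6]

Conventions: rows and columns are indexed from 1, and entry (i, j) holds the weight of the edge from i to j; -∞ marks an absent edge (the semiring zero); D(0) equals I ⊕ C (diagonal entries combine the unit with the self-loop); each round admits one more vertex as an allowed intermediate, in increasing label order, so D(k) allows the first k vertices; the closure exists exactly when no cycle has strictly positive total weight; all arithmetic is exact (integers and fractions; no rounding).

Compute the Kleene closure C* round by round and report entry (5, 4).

D(0):
  [0, -12, -20, -20, 5, 4, -4]
  [-2, 0, -14, -3, 0, -∞, -5]
  [-∞, -∞, 0, -∞, 2, -∞, -4]
  [-4, 0, -7, 0, 7, -11, -3]
  [-∞, -∞, -∞, -∞, 0, -∞, -15]
  [-8, -4, -4, -3, 5, 0, -1]
  [-∞, -∞, -9, -∞, -1, -∞, 0]
D(1):
  [0, -12, -20, -20, 5, 4, -4]
  [-2, 0, -14, -3, 3, 2, -5]
  [-∞, -∞, 0, -∞, 2, -∞, -4]
  [-4, 0, -7, 0, 7, 0, -3]
  [-∞, -∞, -∞, -∞, 0, -∞, -15]
  [-8, -4, -4, -3, 5, 0, -1]
  [-∞, -∞, -9, -∞, -1, -∞, 0]
D(2):
  [0, -12, -20, -15, 5, 4, -4]
  [-2, 0, -14, -3, 3, 2, -5]
  [-∞, -∞, 0, -∞, 2, -∞, -4]
  [-2, 0, -7, 0, 7, 2, -3]
  [-∞, -∞, -∞, -∞, 0, -∞, -15]
  [-6, -4, -4, -3, 5, 0, -1]
  [-∞, -∞, -9, -∞, -1, -∞, 0]
D(3):
  [0, -12, -20, -15, 5, 4, -4]
  [-2, 0, -14, -3, 3, 2, -5]
  [-∞, -∞, 0, -∞, 2, -∞, -4]
  [-2, 0, -7, 0, 7, 2, -3]
  [-∞, -∞, -∞, -∞, 0, -∞, -15]
  [-6, -4, -4, -3, 5, 0, -1]
  [-∞, -∞, -9, -∞, -1, -∞, 0]
D(4):
  [0, -12, -20, -15, 5, 4, -4]
  [-2, 0, -10, -3, 4, 2, -5]
  [-∞, -∞, 0, -∞, 2, -∞, -4]
  [-2, 0, -7, 0, 7, 2, -3]
  [-∞, -∞, -∞, -∞, 0, -∞, -15]
  [-5, -3, -4, -3, 5, 0, -1]
  [-∞, -∞, -9, -∞, -1, -∞, 0]
D(5):
  [0, -12, -20, -15, 5, 4, -4]
  [-2, 0, -10, -3, 4, 2, -5]
  [-∞, -∞, 0, -∞, 2, -∞, -4]
  [-2, 0, -7, 0, 7, 2, -3]
  [-∞, -∞, -∞, -∞, 0, -∞, -15]
  [-5, -3, -4, -3, 5, 0, -1]
  [-∞, -∞, -9, -∞, -1, -∞, 0]
D(6):
  [0, 1, 0, 1, 9, 4, 3]
  [-2, 0, -2, -1, 7, 2, 1]
  [-∞, -∞, 0, -∞, 2, -∞, -4]
  [-2, 0, -2, 0, 7, 2, 1]
  [-∞, -∞, -∞, -∞, 0, -∞, -15]
  [-5, -3, -4, -3, 5, 0, -1]
  [-∞, -∞, -9, -∞, -1, -∞, 0]
D(7):
  [0, 1, 0, 1, 9, 4, 3]
  [-2, 0, -2, -1, 7, 2, 1]
  [-∞, -∞, 0, -∞, 2, -∞, -4]
  [-2, 0, -2, 0, 7, 2, 1]
  [-∞, -∞, -24, -∞, 0, -∞, -15]
  [-5, -3, -4, -3, 5, 0, -1]
  [-∞, -∞, -9, -∞, -1, -∞, 0]
Answer: C*[5][4] = -∞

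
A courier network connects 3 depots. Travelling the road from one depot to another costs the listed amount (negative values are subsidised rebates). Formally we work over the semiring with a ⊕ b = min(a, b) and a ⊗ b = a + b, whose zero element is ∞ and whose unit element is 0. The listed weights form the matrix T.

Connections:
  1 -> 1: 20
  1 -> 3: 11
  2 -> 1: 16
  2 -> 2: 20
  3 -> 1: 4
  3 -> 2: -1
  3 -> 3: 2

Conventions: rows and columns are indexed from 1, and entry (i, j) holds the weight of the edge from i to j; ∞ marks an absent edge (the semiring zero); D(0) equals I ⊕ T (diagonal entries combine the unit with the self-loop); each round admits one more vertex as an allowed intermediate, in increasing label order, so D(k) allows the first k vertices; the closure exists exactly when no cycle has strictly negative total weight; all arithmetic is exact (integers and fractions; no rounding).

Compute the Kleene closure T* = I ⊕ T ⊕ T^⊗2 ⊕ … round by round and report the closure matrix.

D(0):
  [0, ∞, 11]
  [16, 0, ∞]
  [4, -1, 0]
D(1):
  [0, ∞, 11]
  [16, 0, 27]
  [4, -1, 0]
D(2):
  [0, ∞, 11]
  [16, 0, 27]
  [4, -1, 0]
D(3):
  [0, 10, 11]
  [16, 0, 27]
  [4, -1, 0]
Answer: T* = [[0, 10, 11], [16, 0, 27], [4, -1, 0]]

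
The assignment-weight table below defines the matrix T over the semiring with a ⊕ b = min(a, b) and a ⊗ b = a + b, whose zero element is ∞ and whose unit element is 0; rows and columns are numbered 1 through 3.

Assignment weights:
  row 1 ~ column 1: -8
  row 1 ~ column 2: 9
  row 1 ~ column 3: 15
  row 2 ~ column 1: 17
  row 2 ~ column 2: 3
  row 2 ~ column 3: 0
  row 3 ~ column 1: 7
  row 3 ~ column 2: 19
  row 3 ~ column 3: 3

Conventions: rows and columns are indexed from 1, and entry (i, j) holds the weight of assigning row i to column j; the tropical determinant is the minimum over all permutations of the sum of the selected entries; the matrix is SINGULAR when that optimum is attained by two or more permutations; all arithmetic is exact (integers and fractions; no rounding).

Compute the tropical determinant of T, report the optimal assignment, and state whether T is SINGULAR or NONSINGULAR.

σ = (1, 2, 3): (-8) + 3 + 3 = -2
σ = (1, 3, 2): (-8) + 0 + 19 = 11
σ = (2, 1, 3): 9 + 17 + 3 = 29
σ = (2, 3, 1): 9 + 0 + 7 = 16
σ = (3, 1, 2): 15 + 17 + 19 = 51
σ = (3, 2, 1): 15 + 3 + 7 = 25
Optimal value attained by: σ = (1, 2, 3).
Answer: det⊕(T) = -2; verdict: NONSINGULAR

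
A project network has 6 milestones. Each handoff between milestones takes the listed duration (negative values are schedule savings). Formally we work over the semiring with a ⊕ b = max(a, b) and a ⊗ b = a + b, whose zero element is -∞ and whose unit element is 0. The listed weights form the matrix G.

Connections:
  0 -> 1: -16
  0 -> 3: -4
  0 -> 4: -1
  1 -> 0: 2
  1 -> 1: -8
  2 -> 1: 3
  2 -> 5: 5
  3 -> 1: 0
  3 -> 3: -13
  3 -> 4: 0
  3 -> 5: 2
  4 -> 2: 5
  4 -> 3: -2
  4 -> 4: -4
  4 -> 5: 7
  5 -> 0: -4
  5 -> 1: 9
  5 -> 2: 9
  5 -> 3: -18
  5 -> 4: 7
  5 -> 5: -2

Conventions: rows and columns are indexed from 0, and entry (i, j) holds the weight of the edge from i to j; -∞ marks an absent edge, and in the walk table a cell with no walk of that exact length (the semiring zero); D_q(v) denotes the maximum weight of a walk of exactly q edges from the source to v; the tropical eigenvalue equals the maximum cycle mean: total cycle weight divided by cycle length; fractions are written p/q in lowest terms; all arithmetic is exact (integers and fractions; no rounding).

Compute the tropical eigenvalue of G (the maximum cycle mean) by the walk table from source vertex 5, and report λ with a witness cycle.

q=0: [-∞, -∞, -∞, -∞, -∞, 0]
q=1: [-4, 9, 9, -18, 7, -2]
q=2: [11, 12, 12, 5, 5, 14]
q=3: [14, 23, 23, 7, 21, 17]
q=4: [25, 26, 26, 19, 24, 28]
q=5: [28, 37, 37, 22, 35, 31]
q=6: [39, 40, 40, 33, 38, 42]
Optimal cycle mean attained by: cycle 2->5->2, total 5 + 9, length 2.
Answer: λ = 7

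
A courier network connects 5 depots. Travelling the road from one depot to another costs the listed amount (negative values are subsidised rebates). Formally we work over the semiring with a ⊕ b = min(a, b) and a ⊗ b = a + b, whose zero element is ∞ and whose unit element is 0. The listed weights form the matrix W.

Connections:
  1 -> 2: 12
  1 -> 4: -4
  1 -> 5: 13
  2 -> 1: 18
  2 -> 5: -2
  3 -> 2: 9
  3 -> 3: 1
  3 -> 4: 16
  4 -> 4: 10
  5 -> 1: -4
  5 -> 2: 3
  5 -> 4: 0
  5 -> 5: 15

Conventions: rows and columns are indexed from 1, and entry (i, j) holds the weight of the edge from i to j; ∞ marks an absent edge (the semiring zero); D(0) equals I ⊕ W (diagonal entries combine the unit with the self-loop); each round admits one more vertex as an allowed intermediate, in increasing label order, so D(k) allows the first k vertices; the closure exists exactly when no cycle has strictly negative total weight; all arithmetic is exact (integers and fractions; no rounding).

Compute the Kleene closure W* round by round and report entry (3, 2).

D(0):
  [0, 12, ∞, -4, 13]
  [18, 0, ∞, ∞, -2]
  [∞, 9, 0, 16, ∞]
  [∞, ∞, ∞, 0, ∞]
  [-4, 3, ∞, 0, 0]
D(1):
  [0, 12, ∞, -4, 13]
  [18, 0, ∞, 14, -2]
  [∞, 9, 0, 16, ∞]
  [∞, ∞, ∞, 0, ∞]
  [-4, 3, ∞, -8, 0]
D(2):
  [0, 12, ∞, -4, 10]
  [18, 0, ∞, 14, -2]
  [27, 9, 0, 16, 7]
  [∞, ∞, ∞, 0, ∞]
  [-4, 3, ∞, -8, 0]
D(3):
  [0, 12, ∞, -4, 10]
  [18, 0, ∞, 14, -2]
  [27, 9, 0, 16, 7]
  [∞, ∞, ∞, 0, ∞]
  [-4, 3, ∞, -8, 0]
D(4):
  [0, 12, ∞, -4, 10]
  [18, 0, ∞, 14, -2]
  [27, 9, 0, 16, 7]
  [∞, ∞, ∞, 0, ∞]
  [-4, 3, ∞, -8, 0]
D(5):
  [0, 12, ∞, -4, 10]
  [-6, 0, ∞, -10, -2]
  [3, 9, 0, -1, 7]
  [∞, ∞, ∞, 0, ∞]
  [-4, 3, ∞, -8, 0]
Answer: W*[3][2] = 9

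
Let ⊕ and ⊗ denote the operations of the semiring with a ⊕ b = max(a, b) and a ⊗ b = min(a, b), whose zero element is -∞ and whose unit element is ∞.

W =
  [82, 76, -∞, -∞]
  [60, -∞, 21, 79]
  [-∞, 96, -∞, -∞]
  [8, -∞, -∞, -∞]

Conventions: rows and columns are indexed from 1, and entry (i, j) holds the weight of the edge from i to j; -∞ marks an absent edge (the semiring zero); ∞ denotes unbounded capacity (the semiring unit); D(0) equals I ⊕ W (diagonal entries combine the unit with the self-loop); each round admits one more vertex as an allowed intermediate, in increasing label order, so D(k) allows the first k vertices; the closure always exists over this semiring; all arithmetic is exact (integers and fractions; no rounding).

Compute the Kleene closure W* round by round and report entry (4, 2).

D(0):
  [∞, 76, -∞, -∞]
  [60, ∞, 21, 79]
  [-∞, 96, ∞, -∞]
  [8, -∞, -∞, ∞]
D(1):
  [∞, 76, -∞, -∞]
  [60, ∞, 21, 79]
  [-∞, 96, ∞, -∞]
  [8, 8, -∞, ∞]
D(2):
  [∞, 76, 21, 76]
  [60, ∞, 21, 79]
  [60, 96, ∞, 79]
  [8, 8, 8, ∞]
D(3):
  [∞, 76, 21, 76]
  [60, ∞, 21, 79]
  [60, 96, ∞, 79]
  [8, 8, 8, ∞]
D(4):
  [∞, 76, 21, 76]
  [60, ∞, 21, 79]
  [60, 96, ∞, 79]
  [8, 8, 8, ∞]
Answer: W*[4][2] = 8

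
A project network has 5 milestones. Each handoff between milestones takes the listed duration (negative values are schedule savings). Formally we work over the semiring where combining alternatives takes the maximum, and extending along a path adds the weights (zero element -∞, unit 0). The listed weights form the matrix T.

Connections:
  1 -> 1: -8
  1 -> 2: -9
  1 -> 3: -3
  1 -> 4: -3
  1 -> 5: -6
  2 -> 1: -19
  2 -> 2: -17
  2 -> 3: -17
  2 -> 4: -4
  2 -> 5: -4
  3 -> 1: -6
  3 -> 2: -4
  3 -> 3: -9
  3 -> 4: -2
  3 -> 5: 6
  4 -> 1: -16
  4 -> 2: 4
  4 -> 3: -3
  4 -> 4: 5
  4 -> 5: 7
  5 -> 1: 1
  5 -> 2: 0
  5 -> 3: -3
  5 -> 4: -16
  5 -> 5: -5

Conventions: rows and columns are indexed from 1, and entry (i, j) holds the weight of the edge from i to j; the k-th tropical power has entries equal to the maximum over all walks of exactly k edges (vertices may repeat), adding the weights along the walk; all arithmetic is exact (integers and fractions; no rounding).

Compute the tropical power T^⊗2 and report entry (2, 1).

T^⊗2:
  [-5, 1, -6, 2, 4]
  [-3, 0, -7, 1, 3]
  [7, 6, 3, 3, 5]
  [8, 9, 4, 10, 12]
  [-4, -5, -2, -2, 3]
Key observation: the optimum is the walk 2->5->1, with weight (-4) + 1 = -3.
Optimal value attained by: walk 2->5->1.
Answer: (T^⊗2)[2][1] = -3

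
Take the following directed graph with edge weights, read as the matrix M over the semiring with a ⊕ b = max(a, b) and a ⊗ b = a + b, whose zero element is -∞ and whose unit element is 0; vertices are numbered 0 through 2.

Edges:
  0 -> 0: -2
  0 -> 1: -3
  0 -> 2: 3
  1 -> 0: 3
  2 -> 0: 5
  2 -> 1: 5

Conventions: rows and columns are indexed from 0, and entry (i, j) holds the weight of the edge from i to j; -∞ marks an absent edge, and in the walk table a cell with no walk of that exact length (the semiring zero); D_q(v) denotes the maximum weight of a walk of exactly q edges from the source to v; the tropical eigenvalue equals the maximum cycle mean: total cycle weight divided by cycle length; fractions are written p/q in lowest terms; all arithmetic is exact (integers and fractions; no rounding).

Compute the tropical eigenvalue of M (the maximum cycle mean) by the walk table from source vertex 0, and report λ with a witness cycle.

q=0: [0, -∞, -∞]
q=1: [-2, -3, 3]
q=2: [8, 8, 1]
q=3: [11, 6, 11]
Optimal cycle mean attained by: cycle 0->2->0, total 3 + 5, length 2.
Answer: λ = 4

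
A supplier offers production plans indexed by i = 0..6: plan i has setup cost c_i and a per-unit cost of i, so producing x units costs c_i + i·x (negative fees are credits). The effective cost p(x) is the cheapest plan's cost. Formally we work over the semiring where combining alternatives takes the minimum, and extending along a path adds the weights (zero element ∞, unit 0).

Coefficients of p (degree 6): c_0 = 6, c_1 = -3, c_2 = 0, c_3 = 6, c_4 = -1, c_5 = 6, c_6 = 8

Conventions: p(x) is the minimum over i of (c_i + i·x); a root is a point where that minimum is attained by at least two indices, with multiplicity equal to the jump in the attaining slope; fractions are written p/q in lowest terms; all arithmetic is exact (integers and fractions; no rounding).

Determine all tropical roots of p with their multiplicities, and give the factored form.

hull edge (i=0, c=6) to (i=1, c=-3): slope -9, span 1
hull edge (i=1, c=-3) to (i=4, c=-1): slope 2/3, span 3
hull edge (i=4, c=-1) to (i=6, c=8): slope 9/2, span 2
Factored form: p(x) = 8 ⊗ (x ⊕ (-9/2)) ⊗ (x ⊕ (-9/2)) ⊗ (x ⊕ (-2/3)) ⊗ (x ⊕ (-2/3)) ⊗ (x ⊕ (-2/3)) ⊗ (x ⊕ 9)
Answer: roots = -9/2 (mult 2), -2/3 (mult 3), 9 (mult 1)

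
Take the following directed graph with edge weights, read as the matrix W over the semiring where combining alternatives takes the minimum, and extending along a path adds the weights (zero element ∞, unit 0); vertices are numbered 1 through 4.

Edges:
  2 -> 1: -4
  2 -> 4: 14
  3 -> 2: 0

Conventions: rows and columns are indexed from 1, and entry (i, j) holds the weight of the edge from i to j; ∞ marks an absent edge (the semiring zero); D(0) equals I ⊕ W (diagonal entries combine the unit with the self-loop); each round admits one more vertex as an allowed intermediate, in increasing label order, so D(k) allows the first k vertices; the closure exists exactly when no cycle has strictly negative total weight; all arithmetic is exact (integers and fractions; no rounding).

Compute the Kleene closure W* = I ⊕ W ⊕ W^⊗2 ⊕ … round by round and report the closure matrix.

D(0):
  [0, ∞, ∞, ∞]
  [-4, 0, ∞, 14]
  [∞, 0, 0, ∞]
  [∞, ∞, ∞, 0]
D(1):
  [0, ∞, ∞, ∞]
  [-4, 0, ∞, 14]
  [∞, 0, 0, ∞]
  [∞, ∞, ∞, 0]
D(2):
  [0, ∞, ∞, ∞]
  [-4, 0, ∞, 14]
  [-4, 0, 0, 14]
  [∞, ∞, ∞, 0]
D(3):
  [0, ∞, ∞, ∞]
  [-4, 0, ∞, 14]
  [-4, 0, 0, 14]
  [∞, ∞, ∞, 0]
D(4):
  [0, ∞, ∞, ∞]
  [-4, 0, ∞, 14]
  [-4, 0, 0, 14]
  [∞, ∞, ∞, 0]
Answer: W* = [[0, ∞, ∞, ∞], [-4, 0, ∞, 14], [-4, 0, 0, 14], [∞, ∞, ∞, 0]]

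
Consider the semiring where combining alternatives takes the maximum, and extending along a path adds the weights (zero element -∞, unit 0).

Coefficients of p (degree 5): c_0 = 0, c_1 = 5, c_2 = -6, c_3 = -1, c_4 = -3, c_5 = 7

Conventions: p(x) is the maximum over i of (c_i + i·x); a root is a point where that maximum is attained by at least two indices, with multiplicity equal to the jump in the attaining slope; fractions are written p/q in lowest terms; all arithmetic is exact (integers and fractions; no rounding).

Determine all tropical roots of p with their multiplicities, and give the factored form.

hull edge (i=0, c=0) to (i=1, c=5): slope 5, span 1
hull edge (i=1, c=5) to (i=5, c=7): slope 1/2, span 4
Factored form: p(x) = 7 ⊗ (x ⊕ (-5)) ⊗ (x ⊕ (-1/2)) ⊗ (x ⊕ (-1/2)) ⊗ (x ⊕ (-1/2)) ⊗ (x ⊕ (-1/2))
Answer: roots = -5 (mult 1), -1/2 (mult 4)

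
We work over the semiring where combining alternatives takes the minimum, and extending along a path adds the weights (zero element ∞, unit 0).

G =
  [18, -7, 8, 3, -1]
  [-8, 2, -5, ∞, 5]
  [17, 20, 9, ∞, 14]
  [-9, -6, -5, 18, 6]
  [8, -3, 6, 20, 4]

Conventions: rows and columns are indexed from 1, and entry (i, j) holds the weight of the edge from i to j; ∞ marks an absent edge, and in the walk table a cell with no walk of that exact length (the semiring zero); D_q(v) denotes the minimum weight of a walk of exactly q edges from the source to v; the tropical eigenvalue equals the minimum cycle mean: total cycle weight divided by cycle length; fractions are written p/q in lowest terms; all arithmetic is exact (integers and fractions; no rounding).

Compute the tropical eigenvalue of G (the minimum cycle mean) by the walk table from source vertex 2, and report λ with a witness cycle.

q=0: [∞, 0, ∞, ∞, ∞]
q=1: [-8, 2, -5, ∞, 5]
q=2: [-6, -15, -3, -5, -9]
q=3: [-23, -13, -20, -3, -10]
q=4: [-21, -30, -18, -20, -24]
q=5: [-38, -28, -35, -18, -25]
Optimal cycle mean attained by: cycle 1->2->1, total (-7) + (-8), length 2.
Answer: λ = -15/2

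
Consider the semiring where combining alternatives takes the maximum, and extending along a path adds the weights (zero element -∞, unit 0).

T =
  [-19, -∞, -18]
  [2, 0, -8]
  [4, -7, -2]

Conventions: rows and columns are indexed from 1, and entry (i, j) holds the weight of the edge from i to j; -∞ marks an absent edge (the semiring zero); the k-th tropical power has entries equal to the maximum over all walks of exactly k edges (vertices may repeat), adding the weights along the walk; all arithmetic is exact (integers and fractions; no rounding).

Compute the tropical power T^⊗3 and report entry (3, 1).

T^⊗2:
  [-14, -25, -20]
  [2, 0, -8]
  [2, -7, -4]
T^⊗3:
  [-16, -25, -22]
  [2, 0, -8]
  [0, -7, -6]
Key observation: the optimum is the walk 3->3->3->1, with weight (-2) + (-2) + 4 = 0.
Optimal value attained by: walk 3->3->3->1.
Answer: (T^⊗3)[3][1] = 0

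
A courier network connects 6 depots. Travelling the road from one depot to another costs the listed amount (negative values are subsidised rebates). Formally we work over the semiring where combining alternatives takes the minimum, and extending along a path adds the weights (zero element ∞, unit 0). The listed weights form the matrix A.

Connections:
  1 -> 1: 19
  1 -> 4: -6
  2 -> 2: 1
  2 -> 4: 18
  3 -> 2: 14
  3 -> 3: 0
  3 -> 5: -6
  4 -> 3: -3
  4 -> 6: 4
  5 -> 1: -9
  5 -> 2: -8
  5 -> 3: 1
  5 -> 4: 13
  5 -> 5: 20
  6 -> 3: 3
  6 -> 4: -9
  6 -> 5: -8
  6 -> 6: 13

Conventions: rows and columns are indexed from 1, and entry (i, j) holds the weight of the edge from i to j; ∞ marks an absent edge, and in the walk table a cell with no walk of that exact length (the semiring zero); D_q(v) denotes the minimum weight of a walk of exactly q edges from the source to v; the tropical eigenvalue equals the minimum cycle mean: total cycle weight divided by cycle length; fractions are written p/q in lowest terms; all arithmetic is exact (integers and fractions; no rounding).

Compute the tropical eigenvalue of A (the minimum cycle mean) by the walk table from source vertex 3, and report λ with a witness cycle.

q=0: [∞, ∞, 0, ∞, ∞, ∞]
q=1: [∞, 14, 0, ∞, -6, ∞]
q=2: [-15, -14, -5, 7, -6, ∞]
q=3: [-15, -14, -5, -21, -11, 11]
q=4: [-20, -19, -24, -21, -11, -17]
q=5: [-20, -19, -24, -26, -30, -17]
q=6: [-39, -38, -29, -26, -30, -22]
Optimal cycle mean attained by: cycle 1->4->3->5->1, total (-6) + (-3) + (-6) + (-9), length 4.
Answer: λ = -6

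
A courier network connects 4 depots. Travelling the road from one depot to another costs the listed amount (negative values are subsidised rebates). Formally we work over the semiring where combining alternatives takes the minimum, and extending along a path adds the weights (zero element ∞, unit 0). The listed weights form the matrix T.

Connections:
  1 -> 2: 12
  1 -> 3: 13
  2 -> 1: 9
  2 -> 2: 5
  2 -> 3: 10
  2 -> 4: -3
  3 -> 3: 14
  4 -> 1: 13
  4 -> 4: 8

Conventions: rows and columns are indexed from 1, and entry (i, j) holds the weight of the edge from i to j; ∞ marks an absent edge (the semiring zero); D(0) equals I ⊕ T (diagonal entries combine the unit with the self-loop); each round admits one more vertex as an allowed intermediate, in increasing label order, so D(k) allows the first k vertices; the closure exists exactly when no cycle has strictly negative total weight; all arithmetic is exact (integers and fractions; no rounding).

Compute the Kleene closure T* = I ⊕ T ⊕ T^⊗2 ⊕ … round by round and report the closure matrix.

D(0):
  [0, 12, 13, ∞]
  [9, 0, 10, -3]
  [∞, ∞, 0, ∞]
  [13, ∞, ∞, 0]
D(1):
  [0, 12, 13, ∞]
  [9, 0, 10, -3]
  [∞, ∞, 0, ∞]
  [13, 25, 26, 0]
D(2):
  [0, 12, 13, 9]
  [9, 0, 10, -3]
  [∞, ∞, 0, ∞]
  [13, 25, 26, 0]
D(3):
  [0, 12, 13, 9]
  [9, 0, 10, -3]
  [∞, ∞, 0, ∞]
  [13, 25, 26, 0]
D(4):
  [0, 12, 13, 9]
  [9, 0, 10, -3]
  [∞, ∞, 0, ∞]
  [13, 25, 26, 0]
Answer: T* = [[0, 12, 13, 9], [9, 0, 10, -3], [∞, ∞, 0, ∞], [13, 25, 26, 0]]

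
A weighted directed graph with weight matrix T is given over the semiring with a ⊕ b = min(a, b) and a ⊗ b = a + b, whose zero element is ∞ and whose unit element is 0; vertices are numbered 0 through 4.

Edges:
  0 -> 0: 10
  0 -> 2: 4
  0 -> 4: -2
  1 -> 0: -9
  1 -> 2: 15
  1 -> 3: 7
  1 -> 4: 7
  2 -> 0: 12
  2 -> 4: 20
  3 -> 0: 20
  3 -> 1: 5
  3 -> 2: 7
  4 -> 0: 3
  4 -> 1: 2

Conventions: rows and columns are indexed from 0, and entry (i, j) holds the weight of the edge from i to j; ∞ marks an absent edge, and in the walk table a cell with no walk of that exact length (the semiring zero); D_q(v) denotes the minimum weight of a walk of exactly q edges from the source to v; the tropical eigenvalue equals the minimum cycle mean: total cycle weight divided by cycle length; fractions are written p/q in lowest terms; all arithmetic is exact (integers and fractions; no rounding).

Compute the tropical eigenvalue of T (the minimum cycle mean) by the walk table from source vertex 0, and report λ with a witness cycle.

q=0: [0, ∞, ∞, ∞, ∞]
q=1: [10, ∞, 4, ∞, -2]
q=2: [1, 0, 14, ∞, 8]
q=3: [-9, 10, 5, 7, -1]
q=4: [1, 1, -5, 17, -11]
q=5: [-8, -9, 5, 8, -1]
Optimal cycle mean attained by: cycle 0->4->1->0, total (-2) + 2 + (-9), length 3.
Answer: λ = -3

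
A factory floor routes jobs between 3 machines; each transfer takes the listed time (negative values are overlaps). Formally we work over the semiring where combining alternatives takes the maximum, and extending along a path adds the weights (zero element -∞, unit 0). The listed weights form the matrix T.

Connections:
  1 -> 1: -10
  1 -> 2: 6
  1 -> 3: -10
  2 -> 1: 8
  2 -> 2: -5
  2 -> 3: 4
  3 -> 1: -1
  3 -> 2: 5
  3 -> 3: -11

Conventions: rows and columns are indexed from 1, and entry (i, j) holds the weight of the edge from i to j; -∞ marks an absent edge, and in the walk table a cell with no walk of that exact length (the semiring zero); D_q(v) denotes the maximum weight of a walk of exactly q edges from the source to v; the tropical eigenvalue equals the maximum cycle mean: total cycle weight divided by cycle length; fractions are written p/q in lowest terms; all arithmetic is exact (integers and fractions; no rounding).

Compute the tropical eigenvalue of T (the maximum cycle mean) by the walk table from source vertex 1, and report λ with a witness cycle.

q=0: [0, -∞, -∞]
q=1: [-10, 6, -10]
q=2: [14, 1, 10]
q=3: [9, 20, 5]
Optimal cycle mean attained by: cycle 1->2->1, total 6 + 8, length 2.
Answer: λ = 7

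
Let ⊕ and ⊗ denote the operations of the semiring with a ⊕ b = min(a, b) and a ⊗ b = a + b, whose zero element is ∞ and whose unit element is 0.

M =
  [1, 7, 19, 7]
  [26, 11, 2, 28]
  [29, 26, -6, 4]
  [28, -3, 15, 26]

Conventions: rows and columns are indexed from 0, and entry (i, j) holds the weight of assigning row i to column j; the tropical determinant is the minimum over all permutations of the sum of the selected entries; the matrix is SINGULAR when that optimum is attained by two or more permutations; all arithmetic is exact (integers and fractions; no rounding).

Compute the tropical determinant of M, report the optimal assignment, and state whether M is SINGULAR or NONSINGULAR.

σ = (0, 1, 2, 3): 1 + 11 + (-6) + 26 = 32
σ = (0, 1, 3, 2): 1 + 11 + 4 + 15 = 31
σ = (0, 2, 1, 3): 1 + 2 + 26 + 26 = 55
σ = (0, 2, 3, 1): 1 + 2 + 4 + (-3) = 4
σ = (0, 3, 1, 2): 1 + 28 + 26 + 15 = 70
σ = (0, 3, 2, 1): 1 + 28 + (-6) + (-3) = 20
σ = (1, 0, 2, 3): 7 + 26 + (-6) + 26 = 53
σ = (1, 0, 3, 2): 7 + 26 + 4 + 15 = 52
σ = (1, 2, 0, 3): 7 + 2 + 29 + 26 = 64
σ = (1, 2, 3, 0): 7 + 2 + 4 + 28 = 41
σ = (1, 3, 0, 2): 7 + 28 + 29 + 15 = 79
σ = (1, 3, 2, 0): 7 + 28 + (-6) + 28 = 57
σ = (2, 0, 1, 3): 19 + 26 + 26 + 26 = 97
σ = (2, 0, 3, 1): 19 + 26 + 4 + (-3) = 46
σ = (2, 1, 0, 3): 19 + 11 + 29 + 26 = 85
σ = (2, 1, 3, 0): 19 + 11 + 4 + 28 = 62
σ = (2, 3, 0, 1): 19 + 28 + 29 + (-3) = 73
σ = (2, 3, 1, 0): 19 + 28 + 26 + 28 = 101
σ = (3, 0, 1, 2): 7 + 26 + 26 + 15 = 74
σ = (3, 0, 2, 1): 7 + 26 + (-6) + (-3) = 24
σ = (3, 1, 0, 2): 7 + 11 + 29 + 15 = 62
σ = (3, 1, 2, 0): 7 + 11 + (-6) + 28 = 40
σ = (3, 2, 0, 1): 7 + 2 + 29 + (-3) = 35
σ = (3, 2, 1, 0): 7 + 2 + 26 + 28 = 63
Optimal value attained by: σ = (0, 2, 3, 1).
Answer: det⊕(M) = 4; verdict: NONSINGULAR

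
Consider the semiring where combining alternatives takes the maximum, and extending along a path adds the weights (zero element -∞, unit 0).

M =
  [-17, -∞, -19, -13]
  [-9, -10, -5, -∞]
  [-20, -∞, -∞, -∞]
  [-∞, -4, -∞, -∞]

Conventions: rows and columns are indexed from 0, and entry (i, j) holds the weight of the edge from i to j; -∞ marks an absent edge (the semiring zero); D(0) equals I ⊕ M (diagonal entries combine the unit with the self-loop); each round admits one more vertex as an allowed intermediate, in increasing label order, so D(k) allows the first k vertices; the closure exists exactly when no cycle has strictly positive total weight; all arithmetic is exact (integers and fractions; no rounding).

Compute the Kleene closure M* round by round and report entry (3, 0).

D(0):
  [0, -∞, -19, -13]
  [-9, 0, -5, -∞]
  [-20, -∞, 0, -∞]
  [-∞, -4, -∞, 0]
D(1):
  [0, -∞, -19, -13]
  [-9, 0, -5, -22]
  [-20, -∞, 0, -33]
  [-∞, -4, -∞, 0]
D(2):
  [0, -∞, -19, -13]
  [-9, 0, -5, -22]
  [-20, -∞, 0, -33]
  [-13, -4, -9, 0]
D(3):
  [0, -∞, -19, -13]
  [-9, 0, -5, -22]
  [-20, -∞, 0, -33]
  [-13, -4, -9, 0]
D(4):
  [0, -17, -19, -13]
  [-9, 0, -5, -22]
  [-20, -37, 0, -33]
  [-13, -4, -9, 0]
Answer: M*[3][0] = -13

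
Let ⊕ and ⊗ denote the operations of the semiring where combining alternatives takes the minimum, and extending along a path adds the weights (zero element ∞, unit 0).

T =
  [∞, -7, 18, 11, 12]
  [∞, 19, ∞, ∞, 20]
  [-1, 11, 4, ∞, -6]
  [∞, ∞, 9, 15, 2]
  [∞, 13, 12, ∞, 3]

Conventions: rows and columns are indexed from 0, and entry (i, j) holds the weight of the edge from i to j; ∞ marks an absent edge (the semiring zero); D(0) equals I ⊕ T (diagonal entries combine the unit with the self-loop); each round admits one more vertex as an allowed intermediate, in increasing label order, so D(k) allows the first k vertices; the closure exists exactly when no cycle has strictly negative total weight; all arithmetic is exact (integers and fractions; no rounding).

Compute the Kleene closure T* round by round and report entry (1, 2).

D(0):
  [0, -7, 18, 11, 12]
  [∞, 0, ∞, ∞, 20]
  [-1, 11, 0, ∞, -6]
  [∞, ∞, 9, 0, 2]
  [∞, 13, 12, ∞, 0]
D(1):
  [0, -7, 18, 11, 12]
  [∞, 0, ∞, ∞, 20]
  [-1, -8, 0, 10, -6]
  [∞, ∞, 9, 0, 2]
  [∞, 13, 12, ∞, 0]
D(2):
  [0, -7, 18, 11, 12]
  [∞, 0, ∞, ∞, 20]
  [-1, -8, 0, 10, -6]
  [∞, ∞, 9, 0, 2]
  [∞, 13, 12, ∞, 0]
D(3):
  [0, -7, 18, 11, 12]
  [∞, 0, ∞, ∞, 20]
  [-1, -8, 0, 10, -6]
  [8, 1, 9, 0, 2]
  [11, 4, 12, 22, 0]
D(4):
  [0, -7, 18, 11, 12]
  [∞, 0, ∞, ∞, 20]
  [-1, -8, 0, 10, -6]
  [8, 1, 9, 0, 2]
  [11, 4, 12, 22, 0]
D(5):
  [0, -7, 18, 11, 12]
  [31, 0, 32, 42, 20]
  [-1, -8, 0, 10, -6]
  [8, 1, 9, 0, 2]
  [11, 4, 12, 22, 0]
Answer: T*[1][2] = 32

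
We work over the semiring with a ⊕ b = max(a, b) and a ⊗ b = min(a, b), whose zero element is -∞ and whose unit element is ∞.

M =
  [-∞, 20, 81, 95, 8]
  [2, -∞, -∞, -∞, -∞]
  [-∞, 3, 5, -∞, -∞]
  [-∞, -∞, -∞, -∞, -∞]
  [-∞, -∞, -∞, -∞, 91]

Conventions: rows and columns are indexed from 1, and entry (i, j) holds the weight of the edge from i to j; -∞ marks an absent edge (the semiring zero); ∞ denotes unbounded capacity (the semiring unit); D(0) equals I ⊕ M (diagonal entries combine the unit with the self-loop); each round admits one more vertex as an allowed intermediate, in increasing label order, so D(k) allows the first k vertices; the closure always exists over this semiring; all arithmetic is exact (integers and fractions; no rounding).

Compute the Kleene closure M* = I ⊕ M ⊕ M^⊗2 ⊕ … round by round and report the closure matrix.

D(0):
  [∞, 20, 81, 95, 8]
  [2, ∞, -∞, -∞, -∞]
  [-∞, 3, ∞, -∞, -∞]
  [-∞, -∞, -∞, ∞, -∞]
  [-∞, -∞, -∞, -∞, ∞]
D(1):
  [∞, 20, 81, 95, 8]
  [2, ∞, 2, 2, 2]
  [-∞, 3, ∞, -∞, -∞]
  [-∞, -∞, -∞, ∞, -∞]
  [-∞, -∞, -∞, -∞, ∞]
D(2):
  [∞, 20, 81, 95, 8]
  [2, ∞, 2, 2, 2]
  [2, 3, ∞, 2, 2]
  [-∞, -∞, -∞, ∞, -∞]
  [-∞, -∞, -∞, -∞, ∞]
D(3):
  [∞, 20, 81, 95, 8]
  [2, ∞, 2, 2, 2]
  [2, 3, ∞, 2, 2]
  [-∞, -∞, -∞, ∞, -∞]
  [-∞, -∞, -∞, -∞, ∞]
D(4):
  [∞, 20, 81, 95, 8]
  [2, ∞, 2, 2, 2]
  [2, 3, ∞, 2, 2]
  [-∞, -∞, -∞, ∞, -∞]
  [-∞, -∞, -∞, -∞, ∞]
D(5):
  [∞, 20, 81, 95, 8]
  [2, ∞, 2, 2, 2]
  [2, 3, ∞, 2, 2]
  [-∞, -∞, -∞, ∞, -∞]
  [-∞, -∞, -∞, -∞, ∞]
Answer: M* = [[∞, 20, 81, 95, 8], [2, ∞, 2, 2, 2], [2, 3, ∞, 2, 2], [-∞, -∞, -∞, ∞, -∞], [-∞, -∞, -∞, -∞, ∞]]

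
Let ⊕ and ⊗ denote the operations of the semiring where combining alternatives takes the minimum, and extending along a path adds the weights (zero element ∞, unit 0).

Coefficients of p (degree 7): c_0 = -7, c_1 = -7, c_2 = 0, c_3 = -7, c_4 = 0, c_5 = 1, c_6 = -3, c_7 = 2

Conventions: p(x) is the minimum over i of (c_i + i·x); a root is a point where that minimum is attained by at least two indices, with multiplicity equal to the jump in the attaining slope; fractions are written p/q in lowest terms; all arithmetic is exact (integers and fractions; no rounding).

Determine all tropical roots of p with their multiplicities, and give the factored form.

hull edge (i=0, c=-7) to (i=3, c=-7): slope 0, span 3
hull edge (i=3, c=-7) to (i=6, c=-3): slope 4/3, span 3
hull edge (i=6, c=-3) to (i=7, c=2): slope 5, span 1
Factored form: p(x) = 2 ⊗ (x ⊕ (-5)) ⊗ (x ⊕ (-4/3)) ⊗ (x ⊕ (-4/3)) ⊗ (x ⊕ (-4/3)) ⊗ (x ⊕ 0) ⊗ (x ⊕ 0) ⊗ (x ⊕ 0)
Answer: roots = -5 (mult 1), -4/3 (mult 3), 0 (mult 3)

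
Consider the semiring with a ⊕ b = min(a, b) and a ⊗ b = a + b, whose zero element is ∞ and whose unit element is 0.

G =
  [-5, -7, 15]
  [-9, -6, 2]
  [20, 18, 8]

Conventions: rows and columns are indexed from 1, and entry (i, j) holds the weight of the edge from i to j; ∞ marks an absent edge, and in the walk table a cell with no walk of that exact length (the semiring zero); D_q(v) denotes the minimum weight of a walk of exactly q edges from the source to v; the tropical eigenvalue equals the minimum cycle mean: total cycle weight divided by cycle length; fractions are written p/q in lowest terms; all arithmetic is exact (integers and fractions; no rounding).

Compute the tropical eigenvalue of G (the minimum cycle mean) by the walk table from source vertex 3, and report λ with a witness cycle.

q=0: [∞, ∞, 0]
q=1: [20, 18, 8]
q=2: [9, 12, 16]
q=3: [3, 2, 14]
Optimal cycle mean attained by: cycle 1->2->1, total (-7) + (-9), length 2.
Answer: λ = -8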